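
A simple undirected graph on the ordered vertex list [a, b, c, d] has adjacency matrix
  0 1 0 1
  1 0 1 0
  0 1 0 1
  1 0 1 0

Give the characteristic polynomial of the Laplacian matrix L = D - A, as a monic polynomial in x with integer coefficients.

x^4 - 8x^3 + 20x^2 - 16x

Each diagonal entry of L is the vertex degree and each off-diagonal entry is -1 where an edge is present, 0 otherwise; in the order [a, b, c, d] the diagonal is [2, 2, 2, 2]. Computing det(xI - L) by cofactor expansion (or equivalently via sum-over-permutations) gives x^4 - 8x^3 + 20x^2 - 16x. Since p(0) = det(-L) = 0, x divides p(x).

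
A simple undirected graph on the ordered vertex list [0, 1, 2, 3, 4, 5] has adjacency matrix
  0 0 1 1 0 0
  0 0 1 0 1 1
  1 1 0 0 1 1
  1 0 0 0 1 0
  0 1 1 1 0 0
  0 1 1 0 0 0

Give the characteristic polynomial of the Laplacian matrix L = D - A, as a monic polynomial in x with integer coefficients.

x^6 - 16x^5 + 97x^4 - 276x^3 + 364x^2 - 174x

Reading degrees in the order [0, 1, 2, 3, 4, 5] gives [2, 3, 4, 2, 3, 2]; set D = diag(2, 3, 4, 2, 3, 2) and form L = D - A. L has integer entries, so p(x) = det(xI - L) has integer coefficients. Expanding the determinant yields x^6 - 16x^5 + 97x^4 - 276x^3 + 364x^2 - 174x. Since p(0) = det(-L) = 0, x divides p(x). The largest eigenvalue, 5.2784, is at most the vertex count 6.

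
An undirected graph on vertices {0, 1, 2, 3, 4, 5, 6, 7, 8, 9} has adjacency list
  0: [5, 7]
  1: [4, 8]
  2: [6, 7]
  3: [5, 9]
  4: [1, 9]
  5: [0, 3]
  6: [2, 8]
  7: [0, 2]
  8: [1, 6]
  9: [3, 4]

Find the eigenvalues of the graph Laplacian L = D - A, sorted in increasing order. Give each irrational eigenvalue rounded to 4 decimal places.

[0, 0.3820, 0.3820, 1.3820, 1.3820, 2.6180, 2.6180, 3.6180, 3.6180, 4]

With the vertex order [0, 1, 2, 3, 4, 5, 6, 7, 8, 9], the degrees are [2, 2, 2, 2, 2, 2, 2, 2, 2, 2], giving D = diag(2, 2, 2, 2, 2, 2, 2, 2, 2, 2) and L = D - A. L is symmetric positive semidefinite, so every eigenvalue is real and nonnegative. The largest eigenvalue, 4, is at most the vertex count 10.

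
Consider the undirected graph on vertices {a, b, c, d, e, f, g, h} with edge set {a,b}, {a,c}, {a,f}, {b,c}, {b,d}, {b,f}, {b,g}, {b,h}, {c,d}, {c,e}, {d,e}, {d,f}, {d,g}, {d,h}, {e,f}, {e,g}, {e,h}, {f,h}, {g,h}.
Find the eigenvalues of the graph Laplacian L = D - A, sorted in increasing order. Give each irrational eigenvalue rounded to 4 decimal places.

[0, 2.5099, 4.0981, 4.6262, 5.6310, 6.3020, 7.2215, 7.6112]

With the vertex order [a, b, c, d, e, f, g, h], the degrees are [3, 6, 4, 6, 5, 5, 4, 5], giving D = diag(3, 6, 4, 6, 5, 5, 4, 5) and L = D - A. L is symmetric positive semidefinite, so every eigenvalue is real and nonnegative. The single zero eigenvalue shows the graph is connected. By the matrix-tree theorem the graph has (1/8) * product of the nonzero eigenvalues = 11602 spanning trees. The largest eigenvalue, 7.6112, is at most the vertex count 8.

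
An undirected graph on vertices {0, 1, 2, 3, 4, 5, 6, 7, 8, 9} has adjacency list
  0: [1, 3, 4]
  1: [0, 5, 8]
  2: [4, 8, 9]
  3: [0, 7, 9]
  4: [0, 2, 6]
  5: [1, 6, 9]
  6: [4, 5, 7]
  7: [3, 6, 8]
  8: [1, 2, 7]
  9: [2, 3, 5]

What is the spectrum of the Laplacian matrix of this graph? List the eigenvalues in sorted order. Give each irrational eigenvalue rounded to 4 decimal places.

[0, 2, 2, 2, 2, 2, 5, 5, 5, 5]

Each diagonal entry of L is the vertex degree and each off-diagonal entry is -1 where an edge is present, 0 otherwise; in the order [0, 1, 2, 3, 4, 5, 6, 7, 8, 9] the diagonal is [3, 3, 3, 3, 3, 3, 3, 3, 3, 3]. Diagonalising L (or applying a numerical eigensolver to the 10x10 matrix) gives the spectrum above. The single zero eigenvalue shows the graph is connected. By the matrix-tree theorem the graph has (1/10) * product of the nonzero eigenvalues = 2000 spanning trees.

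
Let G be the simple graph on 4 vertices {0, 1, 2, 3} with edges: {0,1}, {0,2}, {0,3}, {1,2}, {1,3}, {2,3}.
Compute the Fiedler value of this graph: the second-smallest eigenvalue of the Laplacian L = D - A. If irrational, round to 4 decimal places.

Each diagonal entry of L is the vertex degree and each off-diagonal entry is -1 where an edge is present, 0 otherwise; in the order [0, 1, 2, 3] the diagonal is [3, 3, 3, 3]. Computing the eigenvalues of L and sorting gives [0, 4, 4, 4]. The Fiedler value lambda_2 = 4 is strictly positive, so the graph is connected. There is one zero in the spectrum, matching the 1 component. The largest eigenvalue, 4, is at most the vertex count 4.

4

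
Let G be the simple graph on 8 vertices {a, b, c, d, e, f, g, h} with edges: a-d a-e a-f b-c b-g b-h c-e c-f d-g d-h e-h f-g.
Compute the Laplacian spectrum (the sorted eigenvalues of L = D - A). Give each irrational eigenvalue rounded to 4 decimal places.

Reading degrees in the order [a, b, c, d, e, f, g, h] gives [3, 3, 3, 3, 3, 3, 3, 3]; set D = diag(3, 3, 3, 3, 3, 3, 3, 3) and form L = D - A. The multiplicity of 0 as a Laplacian eigenvalue equals the number of connected components. The single zero eigenvalue shows the graph is connected. The eigenvalues sum to 24, which equals trace(L) = 2|E|. There is one zero in the spectrum, matching the 1 component.

[0, 2, 2, 2, 4, 4, 4, 6]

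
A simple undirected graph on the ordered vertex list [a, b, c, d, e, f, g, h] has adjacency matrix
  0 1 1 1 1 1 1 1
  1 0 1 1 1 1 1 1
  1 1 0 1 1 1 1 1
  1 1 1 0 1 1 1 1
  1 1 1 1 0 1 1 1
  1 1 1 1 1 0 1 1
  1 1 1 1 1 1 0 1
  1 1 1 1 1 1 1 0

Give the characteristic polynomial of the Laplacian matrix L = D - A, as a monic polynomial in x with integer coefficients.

x^8 - 56x^7 + 1344x^6 - 17920x^5 + 143360x^4 - 688128x^3 + 1835008x^2 - 2097152x

Reading degrees in the order [a, b, c, d, e, f, g, h] gives [7, 7, 7, 7, 7, 7, 7, 7]; set D = diag(7, 7, 7, 7, 7, 7, 7, 7) and form L = D - A. Computing det(xI - L) by cofactor expansion (or equivalently via sum-over-permutations) gives x^8 - 56x^7 + 1344x^6 - 17920x^5 + 143360x^4 - 688128x^3 + 1835008x^2 - 2097152x. Since p(0) = det(-L) = 0, x divides p(x). By the matrix-tree theorem the graph has (1/8) * product of the nonzero eigenvalues = 262144 spanning trees.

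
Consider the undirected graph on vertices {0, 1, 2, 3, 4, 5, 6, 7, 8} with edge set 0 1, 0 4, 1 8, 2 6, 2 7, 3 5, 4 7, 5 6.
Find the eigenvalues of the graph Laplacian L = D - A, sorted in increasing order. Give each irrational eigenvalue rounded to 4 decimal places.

[0, 0.1206, 0.4679, 1, 1.6527, 2.3473, 3, 3.5321, 3.8794]

Reading degrees in the order [0, 1, 2, 3, 4, 5, 6, 7, 8] gives [2, 2, 2, 1, 2, 2, 2, 2, 1]; set D = diag(2, 2, 2, 1, 2, 2, 2, 2, 1) and form L = D - A. Since every row of L sums to 0, the all-ones vector is in the kernel and 0 is an eigenvalue. The single zero eigenvalue shows the graph is connected. By the matrix-tree theorem the graph has (1/9) * product of the nonzero eigenvalues = 1 spanning tree. There is one zero in the spectrum, matching the 1 component.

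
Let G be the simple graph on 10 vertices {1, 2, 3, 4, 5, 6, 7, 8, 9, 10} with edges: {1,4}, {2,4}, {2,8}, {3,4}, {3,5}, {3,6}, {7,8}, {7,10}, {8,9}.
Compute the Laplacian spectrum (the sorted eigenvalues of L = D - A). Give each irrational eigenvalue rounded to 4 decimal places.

[0, 0.1487, 0.5188, 0.6496, 1, 1.4400, 2.3111, 3.0561, 4.1701, 4.7056]

Reading degrees in the order [1, 2, 3, 4, 5, 6, 7, 8, 9, 10] gives [1, 2, 3, 3, 1, 1, 2, 3, 1, 1]; set D = diag(1, 2, 3, 3, 1, 1, 2, 3, 1, 1) and form L = D - A. L is symmetric positive semidefinite, so every eigenvalue is real and nonnegative.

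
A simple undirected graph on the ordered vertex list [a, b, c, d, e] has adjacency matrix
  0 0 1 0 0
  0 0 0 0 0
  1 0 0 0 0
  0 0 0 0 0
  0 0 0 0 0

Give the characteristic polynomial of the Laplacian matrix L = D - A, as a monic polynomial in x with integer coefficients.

x^5 - 2x^4

With the vertex order [a, b, c, d, e], the degrees are [1, 0, 1, 0, 0], giving D = diag(1, 0, 1, 0, 0) and L = D - A. Computing det(xI - L) by cofactor expansion (or equivalently via sum-over-permutations) gives x^5 - 2x^4. The coefficient of x^4 equals -trace(L) = -2, matching the sum of degrees. There are 4 zeros in the spectrum, matching the 4 components. The largest eigenvalue, 2, is at most the vertex count 5.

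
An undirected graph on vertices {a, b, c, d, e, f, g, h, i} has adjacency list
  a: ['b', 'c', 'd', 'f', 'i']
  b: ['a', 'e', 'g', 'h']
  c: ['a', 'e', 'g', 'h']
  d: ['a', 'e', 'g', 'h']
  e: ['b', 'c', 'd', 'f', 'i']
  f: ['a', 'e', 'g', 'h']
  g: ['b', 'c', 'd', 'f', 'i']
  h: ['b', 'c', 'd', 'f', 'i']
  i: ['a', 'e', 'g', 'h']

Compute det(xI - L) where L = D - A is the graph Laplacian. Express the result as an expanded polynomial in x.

x^9 - 40x^8 + 690x^7 - 6720x^6 + 40485x^5 - 154704x^4 + 366560x^3 - 492800x^2 + 288000x

With the vertex order [a, b, c, d, e, f, g, h, i], the degrees are [5, 4, 4, 4, 5, 4, 5, 5, 4], giving D = diag(5, 4, 4, 4, 5, 4, 5, 5, 4) and L = D - A. L has integer entries, so p(x) = det(xI - L) has integer coefficients. Expanding the determinant yields x^9 - 40x^8 + 690x^7 - 6720x^6 + 40485x^5 - 154704x^4 + 366560x^3 - 492800x^2 + 288000x. The constant term is 0 because L is singular (the all-ones vector lies in its kernel). There is one zero in the spectrum, matching the 1 component.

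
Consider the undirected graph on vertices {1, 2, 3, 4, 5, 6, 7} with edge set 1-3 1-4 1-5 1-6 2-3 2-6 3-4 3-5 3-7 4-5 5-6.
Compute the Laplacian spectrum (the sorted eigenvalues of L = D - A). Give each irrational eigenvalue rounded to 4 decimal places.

With the vertex order [1, 2, 3, 4, 5, 6, 7], the degrees are [4, 2, 5, 3, 4, 3, 1], giving D = diag(4, 2, 5, 3, 4, 3, 1) and L = D - A. L is symmetric positive semidefinite, so every eigenvalue is real and nonnegative. The single zero eigenvalue shows the graph is connected. There is one zero in the spectrum, matching the 1 component.

[0, 0.9418, 1.7941, 3.1340, 4.8124, 5, 6.3176]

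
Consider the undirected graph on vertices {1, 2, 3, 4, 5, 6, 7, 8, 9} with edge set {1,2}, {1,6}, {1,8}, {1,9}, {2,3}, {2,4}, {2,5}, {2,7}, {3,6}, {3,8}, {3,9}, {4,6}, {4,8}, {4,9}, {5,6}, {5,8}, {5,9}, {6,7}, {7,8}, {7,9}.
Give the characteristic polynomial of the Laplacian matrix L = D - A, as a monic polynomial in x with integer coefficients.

x^9 - 40x^8 + 690x^7 - 6720x^6 + 40485x^5 - 154704x^4 + 366560x^3 - 492800x^2 + 288000x

With the vertex order [1, 2, 3, 4, 5, 6, 7, 8, 9], the degrees are [4, 5, 4, 4, 4, 5, 4, 5, 5], giving D = diag(4, 5, 4, 4, 4, 5, 4, 5, 5) and L = D - A. L has integer entries, so p(x) = det(xI - L) has integer coefficients. Expanding the determinant yields x^9 - 40x^8 + 690x^7 - 6720x^6 + 40485x^5 - 154704x^4 + 366560x^3 - 492800x^2 + 288000x. Since p(0) = det(-L) = 0, x divides p(x).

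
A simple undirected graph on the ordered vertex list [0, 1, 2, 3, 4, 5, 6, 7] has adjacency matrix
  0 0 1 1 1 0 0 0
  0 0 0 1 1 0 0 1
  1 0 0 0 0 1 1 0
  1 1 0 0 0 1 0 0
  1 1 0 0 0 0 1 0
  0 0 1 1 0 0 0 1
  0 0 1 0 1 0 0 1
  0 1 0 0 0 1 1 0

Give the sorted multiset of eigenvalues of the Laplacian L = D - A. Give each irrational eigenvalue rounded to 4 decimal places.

Each diagonal entry of L is the vertex degree and each off-diagonal entry is -1 where an edge is present, 0 otherwise; in the order [0, 1, 2, 3, 4, 5, 6, 7] the diagonal is [3, 3, 3, 3, 3, 3, 3, 3]. Since every row of L sums to 0, the all-ones vector is in the kernel and 0 is an eigenvalue. There is one zero in the spectrum, matching the 1 component. By the matrix-tree theorem the graph has (1/8) * product of the nonzero eigenvalues = 384 spanning trees.

[0, 2, 2, 2, 4, 4, 4, 6]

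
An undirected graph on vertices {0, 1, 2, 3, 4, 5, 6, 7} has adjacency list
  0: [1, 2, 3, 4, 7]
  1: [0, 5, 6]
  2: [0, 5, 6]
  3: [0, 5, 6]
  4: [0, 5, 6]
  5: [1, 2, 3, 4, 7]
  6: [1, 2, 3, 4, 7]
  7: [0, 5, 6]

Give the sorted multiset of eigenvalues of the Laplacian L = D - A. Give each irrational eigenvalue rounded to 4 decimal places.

[0, 3, 3, 3, 3, 5, 5, 8]

Each diagonal entry of L is the vertex degree and each off-diagonal entry is -1 where an edge is present, 0 otherwise; in the order [0, 1, 2, 3, 4, 5, 6, 7] the diagonal is [5, 3, 3, 3, 3, 5, 5, 3]. The multiplicity of 0 as a Laplacian eigenvalue equals the number of connected components. The largest eigenvalue, 8, is at most the vertex count 8. There is one zero in the spectrum, matching the 1 component.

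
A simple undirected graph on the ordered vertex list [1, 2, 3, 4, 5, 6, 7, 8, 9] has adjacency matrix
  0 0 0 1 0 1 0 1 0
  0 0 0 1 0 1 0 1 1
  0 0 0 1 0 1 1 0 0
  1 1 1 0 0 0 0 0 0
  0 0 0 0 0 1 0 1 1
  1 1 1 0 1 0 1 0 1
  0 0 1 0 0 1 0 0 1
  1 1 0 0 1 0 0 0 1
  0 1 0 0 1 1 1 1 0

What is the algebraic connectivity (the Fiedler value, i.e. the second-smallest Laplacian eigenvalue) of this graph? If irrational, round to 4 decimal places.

1.8111

With the vertex order [1, 2, 3, 4, 5, 6, 7, 8, 9], the degrees are [3, 4, 3, 3, 3, 6, 3, 4, 5], giving D = diag(3, 4, 3, 3, 3, 6, 3, 4, 5) and L = D - A. The smallest Laplacian eigenvalue is always 0. The next one, lambda_2 = 1.8111, measures how hard the graph is to disconnect: larger values mean better connectivity. The eigenvalues sum to 34, which equals trace(L) = 2|E|.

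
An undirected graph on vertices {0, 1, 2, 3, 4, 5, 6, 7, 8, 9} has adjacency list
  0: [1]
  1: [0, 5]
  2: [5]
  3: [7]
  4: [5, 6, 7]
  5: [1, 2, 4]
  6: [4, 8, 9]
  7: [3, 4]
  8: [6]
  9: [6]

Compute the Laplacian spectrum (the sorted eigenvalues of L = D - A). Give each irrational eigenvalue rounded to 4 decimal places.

[0, 0.2076, 0.3326, 0.6394, 1, 1.7049, 2.2883, 3.0761, 3.8552, 4.8958]

With the vertex order [0, 1, 2, 3, 4, 5, 6, 7, 8, 9], the degrees are [1, 2, 1, 1, 3, 3, 3, 2, 1, 1], giving D = diag(1, 2, 1, 1, 3, 3, 3, 2, 1, 1) and L = D - A. Diagonalising L (or applying a numerical eigensolver to the 10x10 matrix) gives the spectrum above. The single zero eigenvalue shows the graph is connected. The eigenvalues sum to 18, which equals trace(L) = 2|E|.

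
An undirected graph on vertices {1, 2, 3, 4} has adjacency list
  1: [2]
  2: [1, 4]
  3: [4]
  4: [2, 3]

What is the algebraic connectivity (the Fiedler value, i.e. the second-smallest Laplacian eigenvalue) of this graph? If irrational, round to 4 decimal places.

0.5858

Each diagonal entry of L is the vertex degree and each off-diagonal entry is -1 where an edge is present, 0 otherwise; in the order [1, 2, 3, 4] the diagonal is [1, 2, 1, 2]. The smallest Laplacian eigenvalue is always 0. The next one, lambda_2 = 0.5858, measures how hard the graph is to disconnect: larger values mean better connectivity. The largest eigenvalue, 3.4142, is at most the vertex count 4. The eigenvalues sum to 6, which equals trace(L) = 2|E|.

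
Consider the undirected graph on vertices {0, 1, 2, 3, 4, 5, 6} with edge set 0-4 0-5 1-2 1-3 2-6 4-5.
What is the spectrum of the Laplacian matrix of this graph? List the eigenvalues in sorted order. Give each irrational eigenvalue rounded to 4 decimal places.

[0, 0, 0.5858, 2, 3, 3, 3.4142]

Each diagonal entry of L is the vertex degree and each off-diagonal entry is -1 where an edge is present, 0 otherwise; in the order [0, 1, 2, 3, 4, 5, 6] the diagonal is [2, 2, 2, 1, 2, 2, 1]. The multiplicity of 0 as a Laplacian eigenvalue equals the number of connected components. The 2 zero eigenvalues correspond to the 2 connected components.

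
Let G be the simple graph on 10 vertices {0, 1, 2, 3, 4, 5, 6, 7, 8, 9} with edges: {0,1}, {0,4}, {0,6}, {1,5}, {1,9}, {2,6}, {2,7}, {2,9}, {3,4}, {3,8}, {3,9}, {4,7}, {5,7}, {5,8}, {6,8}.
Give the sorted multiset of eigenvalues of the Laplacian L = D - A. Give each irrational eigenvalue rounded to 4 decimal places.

With the vertex order [0, 1, 2, 3, 4, 5, 6, 7, 8, 9], the degrees are [3, 3, 3, 3, 3, 3, 3, 3, 3, 3], giving D = diag(3, 3, 3, 3, 3, 3, 3, 3, 3, 3) and L = D - A. The multiplicity of 0 as a Laplacian eigenvalue equals the number of connected components. By the matrix-tree theorem the graph has (1/10) * product of the nonzero eigenvalues = 2000 spanning trees. The largest eigenvalue, 5, is at most the vertex count 10.

[0, 2, 2, 2, 2, 2, 5, 5, 5, 5]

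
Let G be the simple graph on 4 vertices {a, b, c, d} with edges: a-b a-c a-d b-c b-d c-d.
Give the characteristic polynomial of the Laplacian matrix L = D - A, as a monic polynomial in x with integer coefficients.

x^4 - 12x^3 + 48x^2 - 64x

Reading degrees in the order [a, b, c, d] gives [3, 3, 3, 3]; set D = diag(3, 3, 3, 3) and form L = D - A. Computing det(xI - L) by cofactor expansion (or equivalently via sum-over-permutations) gives x^4 - 12x^3 + 48x^2 - 64x. Since p(0) = det(-L) = 0, x divides p(x). There is one zero in the spectrum, matching the 1 component.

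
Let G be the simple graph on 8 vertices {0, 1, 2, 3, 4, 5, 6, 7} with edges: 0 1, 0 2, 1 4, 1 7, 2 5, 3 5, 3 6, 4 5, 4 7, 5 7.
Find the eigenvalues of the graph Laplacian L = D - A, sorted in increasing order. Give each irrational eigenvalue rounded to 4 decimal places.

[0, 0.4069, 1.2810, 2, 2.6939, 4, 4.2250, 5.3931]

Each diagonal entry of L is the vertex degree and each off-diagonal entry is -1 where an edge is present, 0 otherwise; in the order [0, 1, 2, 3, 4, 5, 6, 7] the diagonal is [2, 3, 2, 2, 3, 4, 1, 3]. The multiplicity of 0 as a Laplacian eigenvalue equals the number of connected components. The largest eigenvalue, 5.3931, is at most the vertex count 8. The eigenvalues sum to 20, which equals trace(L) = 2|E|.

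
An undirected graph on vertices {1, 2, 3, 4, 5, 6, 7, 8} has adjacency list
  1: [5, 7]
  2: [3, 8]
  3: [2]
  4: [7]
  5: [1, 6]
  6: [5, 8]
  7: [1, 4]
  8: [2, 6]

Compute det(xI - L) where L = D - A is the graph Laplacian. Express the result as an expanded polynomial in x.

Reading degrees in the order [1, 2, 3, 4, 5, 6, 7, 8] gives [2, 2, 1, 1, 2, 2, 2, 2]; set D = diag(2, 2, 1, 1, 2, 2, 2, 2) and form L = D - A. Computing det(xI - L) by cofactor expansion (or equivalently via sum-over-permutations) gives x^8 - 14x^7 + 78x^6 - 220x^5 + 330x^4 - 252x^3 + 84x^2 - 8x. Since p(0) = det(-L) = 0, x divides p(x). The largest eigenvalue, 3.8478, is at most the vertex count 8. By the matrix-tree theorem the graph has (1/8) * product of the nonzero eigenvalues = 1 spanning tree.

x^8 - 14x^7 + 78x^6 - 220x^5 + 330x^4 - 252x^3 + 84x^2 - 8x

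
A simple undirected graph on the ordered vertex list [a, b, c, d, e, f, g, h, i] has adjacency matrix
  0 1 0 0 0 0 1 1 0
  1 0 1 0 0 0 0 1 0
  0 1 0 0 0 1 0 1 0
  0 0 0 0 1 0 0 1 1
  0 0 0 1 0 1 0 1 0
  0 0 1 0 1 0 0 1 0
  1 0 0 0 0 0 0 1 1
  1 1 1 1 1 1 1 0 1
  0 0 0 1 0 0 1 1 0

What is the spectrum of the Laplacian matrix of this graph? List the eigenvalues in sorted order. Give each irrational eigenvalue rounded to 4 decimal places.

With the vertex order [a, b, c, d, e, f, g, h, i], the degrees are [3, 3, 3, 3, 3, 3, 3, 8, 3], giving D = diag(3, 3, 3, 3, 3, 3, 3, 8, 3) and L = D - A. The multiplicity of 0 as a Laplacian eigenvalue equals the number of connected components. By the matrix-tree theorem the graph has (1/9) * product of the nonzero eigenvalues = 2205 spanning trees. There is one zero in the spectrum, matching the 1 component.

[0, 1.5858, 1.5858, 3, 3, 4.4142, 4.4142, 5, 9]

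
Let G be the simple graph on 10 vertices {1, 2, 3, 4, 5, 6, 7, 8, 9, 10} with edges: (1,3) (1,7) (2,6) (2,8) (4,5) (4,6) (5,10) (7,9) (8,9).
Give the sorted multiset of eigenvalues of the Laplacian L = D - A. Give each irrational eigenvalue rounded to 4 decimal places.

[0, 0.0979, 0.3820, 0.8244, 1.3820, 2, 2.6180, 3.1756, 3.6180, 3.9021]

Each diagonal entry of L is the vertex degree and each off-diagonal entry is -1 where an edge is present, 0 otherwise; in the order [1, 2, 3, 4, 5, 6, 7, 8, 9, 10] the diagonal is [2, 2, 1, 2, 2, 2, 2, 2, 2, 1]. Diagonalising L (or applying a numerical eigensolver to the 10x10 matrix) gives the spectrum above.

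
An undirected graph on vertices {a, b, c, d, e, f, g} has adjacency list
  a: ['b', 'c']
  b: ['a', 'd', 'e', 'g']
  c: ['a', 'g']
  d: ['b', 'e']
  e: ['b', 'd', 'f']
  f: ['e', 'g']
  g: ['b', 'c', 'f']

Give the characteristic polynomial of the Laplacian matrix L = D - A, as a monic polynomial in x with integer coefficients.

x^7 - 18x^6 + 128x^5 - 458x^4 + 863x^3 - 804x^2 + 287x

Each diagonal entry of L is the vertex degree and each off-diagonal entry is -1 where an edge is present, 0 otherwise; in the order [a, b, c, d, e, f, g] the diagonal is [2, 4, 2, 2, 3, 2, 3]. Computing det(xI - L) by cofactor expansion (or equivalently via sum-over-permutations) gives x^7 - 18x^6 + 128x^5 - 458x^4 + 863x^3 - 804x^2 + 287x. The constant term is 0 because L is singular (the all-ones vector lies in its kernel).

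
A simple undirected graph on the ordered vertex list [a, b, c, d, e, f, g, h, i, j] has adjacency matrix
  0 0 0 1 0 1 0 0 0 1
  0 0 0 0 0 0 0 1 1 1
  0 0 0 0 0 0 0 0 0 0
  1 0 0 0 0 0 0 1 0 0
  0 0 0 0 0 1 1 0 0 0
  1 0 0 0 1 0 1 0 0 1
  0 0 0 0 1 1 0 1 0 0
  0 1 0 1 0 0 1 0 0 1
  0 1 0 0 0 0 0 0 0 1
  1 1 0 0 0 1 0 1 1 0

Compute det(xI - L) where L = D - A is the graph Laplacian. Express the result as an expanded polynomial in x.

Reading degrees in the order [a, b, c, d, e, f, g, h, i, j] gives [3, 3, 0, 2, 2, 4, 3, 4, 2, 5]; set D = diag(3, 3, 0, 2, 2, 4, 3, 4, 2, 5) and form L = D - A. Computing det(xI - L) by cofactor expansion (or equivalently via sum-over-permutations) gives x^10 - 28x^9 + 330x^8 - 2130x^7 + 8196x^6 - 19138x^5 + 26286x^4 - 19248x^3 + 5715x^2. The constant term is 0 because L is singular (the all-ones vector lies in its kernel). There are 2 zeros in the spectrum, matching the 2 components. The eigenvalues sum to 28, which equals trace(L) = 2|E|.

x^10 - 28x^9 + 330x^8 - 2130x^7 + 8196x^6 - 19138x^5 + 26286x^4 - 19248x^3 + 5715x^2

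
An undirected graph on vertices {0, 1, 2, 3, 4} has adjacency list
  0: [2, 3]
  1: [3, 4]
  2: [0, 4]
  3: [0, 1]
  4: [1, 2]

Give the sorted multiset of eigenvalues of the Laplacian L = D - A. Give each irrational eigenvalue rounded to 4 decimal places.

[0, 1.3820, 1.3820, 3.6180, 3.6180]

With the vertex order [0, 1, 2, 3, 4], the degrees are [2, 2, 2, 2, 2], giving D = diag(2, 2, 2, 2, 2) and L = D - A. The multiplicity of 0 as a Laplacian eigenvalue equals the number of connected components.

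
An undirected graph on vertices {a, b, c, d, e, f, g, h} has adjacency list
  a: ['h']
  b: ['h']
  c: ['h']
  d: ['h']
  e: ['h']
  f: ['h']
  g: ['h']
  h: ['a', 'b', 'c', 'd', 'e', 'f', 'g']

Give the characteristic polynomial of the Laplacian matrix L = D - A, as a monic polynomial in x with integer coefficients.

Each diagonal entry of L is the vertex degree and each off-diagonal entry is -1 where an edge is present, 0 otherwise; in the order [a, b, c, d, e, f, g, h] the diagonal is [1, 1, 1, 1, 1, 1, 1, 7]. The eigenvalues of L are [0, 1, 1, 1, 1, 1, 1, 8]; the characteristic polynomial is the product of (x - lambda_i), which multiplies out to x^8 - 14x^7 + 63x^6 - 140x^5 + 175x^4 - 126x^3 + 49x^2 - 8x. Since p(0) = det(-L) = 0, x divides p(x). The eigenvalues sum to 14, which equals trace(L) = 2|E|.

x^8 - 14x^7 + 63x^6 - 140x^5 + 175x^4 - 126x^3 + 49x^2 - 8x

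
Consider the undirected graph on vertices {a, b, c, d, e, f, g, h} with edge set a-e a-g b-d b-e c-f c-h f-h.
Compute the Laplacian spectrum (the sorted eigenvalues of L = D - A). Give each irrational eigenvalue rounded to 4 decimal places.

With the vertex order [a, b, c, d, e, f, g, h], the degrees are [2, 2, 2, 1, 2, 2, 1, 2], giving D = diag(2, 2, 2, 1, 2, 2, 1, 2) and L = D - A. The multiplicity of 0 as a Laplacian eigenvalue equals the number of connected components. The 2 zero eigenvalues correspond to the 2 connected components. There are 2 zeros in the spectrum, matching the 2 components.

[0, 0, 0.3820, 1.3820, 2.6180, 3, 3, 3.6180]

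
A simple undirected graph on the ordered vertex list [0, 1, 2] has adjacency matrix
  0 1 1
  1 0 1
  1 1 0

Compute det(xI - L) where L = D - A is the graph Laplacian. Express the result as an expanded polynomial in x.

x^3 - 6x^2 + 9x

Reading degrees in the order [0, 1, 2] gives [2, 2, 2]; set D = diag(2, 2, 2) and form L = D - A. The eigenvalues of L are [0, 3, 3]; the characteristic polynomial is the product of (x - lambda_i), which multiplies out to x^3 - 6x^2 + 9x. The constant term is 0 because L is singular (the all-ones vector lies in its kernel). The largest eigenvalue, 3, is at most the vertex count 3.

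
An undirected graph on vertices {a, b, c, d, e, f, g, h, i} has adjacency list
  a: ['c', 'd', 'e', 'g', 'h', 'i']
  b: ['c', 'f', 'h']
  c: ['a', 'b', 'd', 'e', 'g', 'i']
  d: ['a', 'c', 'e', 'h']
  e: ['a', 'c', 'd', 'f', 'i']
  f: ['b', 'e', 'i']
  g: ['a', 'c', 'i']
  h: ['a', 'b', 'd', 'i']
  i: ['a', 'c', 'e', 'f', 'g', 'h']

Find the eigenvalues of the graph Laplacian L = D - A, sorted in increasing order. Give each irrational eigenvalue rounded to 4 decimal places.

[0, 2.1653, 2.8824, 3.2184, 4.4966, 5.4306, 6.8565, 7.1847, 7.7655]

With the vertex order [a, b, c, d, e, f, g, h, i], the degrees are [6, 3, 6, 4, 5, 3, 3, 4, 6], giving D = diag(6, 3, 6, 4, 5, 3, 3, 4, 6) and L = D - A. Diagonalising L (or applying a numerical eigensolver to the 9x9 matrix) gives the spectrum above. There is one zero in the spectrum, matching the 1 component.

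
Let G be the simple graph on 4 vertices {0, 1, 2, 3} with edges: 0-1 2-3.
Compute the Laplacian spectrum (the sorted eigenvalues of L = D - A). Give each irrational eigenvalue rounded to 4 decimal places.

[0, 0, 2, 2]

Reading degrees in the order [0, 1, 2, 3] gives [1, 1, 1, 1]; set D = diag(1, 1, 1, 1) and form L = D - A. The multiplicity of 0 as a Laplacian eigenvalue equals the number of connected components. The 2 zero eigenvalues correspond to the 2 connected components. There are 2 zeros in the spectrum, matching the 2 components.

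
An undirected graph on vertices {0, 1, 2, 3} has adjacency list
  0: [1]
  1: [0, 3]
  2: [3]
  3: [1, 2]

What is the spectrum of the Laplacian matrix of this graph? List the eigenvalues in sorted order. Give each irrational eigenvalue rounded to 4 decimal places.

[0, 0.5858, 2, 3.4142]

Reading degrees in the order [0, 1, 2, 3] gives [1, 2, 1, 2]; set D = diag(1, 2, 1, 2) and form L = D - A. Since every row of L sums to 0, the all-ones vector is in the kernel and 0 is an eigenvalue. The single zero eigenvalue shows the graph is connected. By the matrix-tree theorem the graph has (1/4) * product of the nonzero eigenvalues = 1 spanning tree.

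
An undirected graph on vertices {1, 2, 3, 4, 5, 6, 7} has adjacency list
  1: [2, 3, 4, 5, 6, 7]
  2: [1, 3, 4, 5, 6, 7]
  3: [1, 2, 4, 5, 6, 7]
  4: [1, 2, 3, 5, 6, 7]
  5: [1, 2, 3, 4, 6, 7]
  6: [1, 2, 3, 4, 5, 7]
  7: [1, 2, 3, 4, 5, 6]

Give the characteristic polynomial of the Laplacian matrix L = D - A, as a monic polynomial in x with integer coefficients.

Each diagonal entry of L is the vertex degree and each off-diagonal entry is -1 where an edge is present, 0 otherwise; in the order [1, 2, 3, 4, 5, 6, 7] the diagonal is [6, 6, 6, 6, 6, 6, 6]. L has integer entries, so p(x) = det(xI - L) has integer coefficients. Expanding the determinant yields x^7 - 42x^6 + 735x^5 - 6860x^4 + 36015x^3 - 100842x^2 + 117649x. Since p(0) = det(-L) = 0, x divides p(x). There is one zero in the spectrum, matching the 1 component. The largest eigenvalue, 7, is at most the vertex count 7.

x^7 - 42x^6 + 735x^5 - 6860x^4 + 36015x^3 - 100842x^2 + 117649x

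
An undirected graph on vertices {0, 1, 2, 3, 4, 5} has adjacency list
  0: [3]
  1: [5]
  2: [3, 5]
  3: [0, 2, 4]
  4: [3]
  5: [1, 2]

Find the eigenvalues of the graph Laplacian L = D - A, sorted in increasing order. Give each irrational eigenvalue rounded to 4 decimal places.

[0, 0.3249, 1, 1.4608, 3, 4.2143]

With the vertex order [0, 1, 2, 3, 4, 5], the degrees are [1, 1, 2, 3, 1, 2], giving D = diag(1, 1, 2, 3, 1, 2) and L = D - A. The multiplicity of 0 as a Laplacian eigenvalue equals the number of connected components. The single zero eigenvalue shows the graph is connected. By the matrix-tree theorem the graph has (1/6) * product of the nonzero eigenvalues = 1 spanning tree. The eigenvalues sum to 10, which equals trace(L) = 2|E|.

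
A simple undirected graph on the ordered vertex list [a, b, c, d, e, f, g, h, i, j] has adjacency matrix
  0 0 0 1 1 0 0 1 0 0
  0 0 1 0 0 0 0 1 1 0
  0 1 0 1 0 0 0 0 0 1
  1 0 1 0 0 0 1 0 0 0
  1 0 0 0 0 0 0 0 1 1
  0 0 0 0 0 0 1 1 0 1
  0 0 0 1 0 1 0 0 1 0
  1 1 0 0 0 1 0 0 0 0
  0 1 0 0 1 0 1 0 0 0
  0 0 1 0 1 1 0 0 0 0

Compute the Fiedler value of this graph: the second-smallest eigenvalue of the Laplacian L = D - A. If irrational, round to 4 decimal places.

2

Reading degrees in the order [a, b, c, d, e, f, g, h, i, j] gives [3, 3, 3, 3, 3, 3, 3, 3, 3, 3]; set D = diag(3, 3, 3, 3, 3, 3, 3, 3, 3, 3) and form L = D - A. The smallest Laplacian eigenvalue is always 0. The next one, lambda_2 = 2, measures how hard the graph is to disconnect: larger values mean better connectivity.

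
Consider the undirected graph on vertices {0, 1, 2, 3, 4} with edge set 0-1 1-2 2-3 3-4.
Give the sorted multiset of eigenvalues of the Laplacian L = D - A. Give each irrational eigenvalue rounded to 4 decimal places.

With the vertex order [0, 1, 2, 3, 4], the degrees are [1, 2, 2, 2, 1], giving D = diag(1, 2, 2, 2, 1) and L = D - A. L is symmetric positive semidefinite, so every eigenvalue is real and nonnegative. The single zero eigenvalue shows the graph is connected. The eigenvalues sum to 8, which equals trace(L) = 2|E|.

[0, 0.3820, 1.3820, 2.6180, 3.6180]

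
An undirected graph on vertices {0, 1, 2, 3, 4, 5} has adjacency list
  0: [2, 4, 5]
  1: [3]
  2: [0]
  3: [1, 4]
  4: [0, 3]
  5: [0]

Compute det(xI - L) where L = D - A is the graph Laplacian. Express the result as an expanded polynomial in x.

x^6 - 10x^5 + 35x^4 - 52x^3 + 32x^2 - 6x

Reading degrees in the order [0, 1, 2, 3, 4, 5] gives [3, 1, 1, 2, 2, 1]; set D = diag(3, 1, 1, 2, 2, 1) and form L = D - A. Computing det(xI - L) by cofactor expansion (or equivalently via sum-over-permutations) gives x^6 - 10x^5 + 35x^4 - 52x^3 + 32x^2 - 6x. The coefficient of x^5 equals -trace(L) = -10, matching the sum of degrees. By the matrix-tree theorem the graph has (1/6) * product of the nonzero eigenvalues = 1 spanning tree. The largest eigenvalue, 4.2143, is at most the vertex count 6.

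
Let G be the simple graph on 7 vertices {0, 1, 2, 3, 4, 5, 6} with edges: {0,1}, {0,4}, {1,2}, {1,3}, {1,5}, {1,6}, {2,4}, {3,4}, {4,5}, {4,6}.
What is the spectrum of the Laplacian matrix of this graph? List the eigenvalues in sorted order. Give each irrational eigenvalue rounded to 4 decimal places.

With the vertex order [0, 1, 2, 3, 4, 5, 6], the degrees are [2, 5, 2, 2, 5, 2, 2], giving D = diag(2, 5, 2, 2, 5, 2, 2) and L = D - A. Diagonalising L (or applying a numerical eigensolver to the 7x7 matrix) gives the spectrum above.

[0, 2, 2, 2, 2, 5, 7]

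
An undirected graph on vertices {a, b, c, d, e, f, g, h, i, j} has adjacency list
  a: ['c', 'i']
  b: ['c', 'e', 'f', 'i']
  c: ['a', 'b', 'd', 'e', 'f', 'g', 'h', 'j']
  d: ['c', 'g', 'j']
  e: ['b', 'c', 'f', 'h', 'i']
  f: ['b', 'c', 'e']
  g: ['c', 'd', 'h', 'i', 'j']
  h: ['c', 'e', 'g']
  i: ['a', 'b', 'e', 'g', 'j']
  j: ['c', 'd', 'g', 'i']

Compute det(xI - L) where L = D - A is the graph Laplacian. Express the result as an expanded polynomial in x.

x^10 - 42x^9 + 760x^8 - 7770x^7 + 49400x^6 - 202236x^5 + 532216x^4 - 866824x^3 + 791928x^2 - 309120x

Reading degrees in the order [a, b, c, d, e, f, g, h, i, j] gives [2, 4, 8, 3, 5, 3, 5, 3, 5, 4]; set D = diag(2, 4, 8, 3, 5, 3, 5, 3, 5, 4) and form L = D - A. L has integer entries, so p(x) = det(xI - L) has integer coefficients. Expanding the determinant yields x^10 - 42x^9 + 760x^8 - 7770x^7 + 49400x^6 - 202236x^5 + 532216x^4 - 866824x^3 + 791928x^2 - 309120x. The coefficient of x^9 equals -trace(L) = -42, matching the sum of degrees.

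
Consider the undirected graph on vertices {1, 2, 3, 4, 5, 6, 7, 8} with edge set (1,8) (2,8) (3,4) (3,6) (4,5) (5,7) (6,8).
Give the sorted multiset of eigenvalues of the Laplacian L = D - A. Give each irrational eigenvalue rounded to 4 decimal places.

[0, 0.1667, 0.7276, 1, 1.6353, 2.6729, 3.5643, 4.2332]

Each diagonal entry of L is the vertex degree and each off-diagonal entry is -1 where an edge is present, 0 otherwise; in the order [1, 2, 3, 4, 5, 6, 7, 8] the diagonal is [1, 1, 2, 2, 2, 2, 1, 3]. L is symmetric positive semidefinite, so every eigenvalue is real and nonnegative. The single zero eigenvalue shows the graph is connected. The largest eigenvalue, 4.2332, is at most the vertex count 8. There is one zero in the spectrum, matching the 1 component.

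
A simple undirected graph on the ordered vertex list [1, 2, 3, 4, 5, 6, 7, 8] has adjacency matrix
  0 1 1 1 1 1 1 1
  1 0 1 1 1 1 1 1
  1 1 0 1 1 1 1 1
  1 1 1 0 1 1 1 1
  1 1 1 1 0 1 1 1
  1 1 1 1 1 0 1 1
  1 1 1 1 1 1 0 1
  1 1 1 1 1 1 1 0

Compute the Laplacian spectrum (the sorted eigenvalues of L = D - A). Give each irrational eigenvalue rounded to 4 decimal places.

Reading degrees in the order [1, 2, 3, 4, 5, 6, 7, 8] gives [7, 7, 7, 7, 7, 7, 7, 7]; set D = diag(7, 7, 7, 7, 7, 7, 7, 7) and form L = D - A. The multiplicity of 0 as a Laplacian eigenvalue equals the number of connected components. The eigenvalues sum to 56, which equals trace(L) = 2|E|.

[0, 8, 8, 8, 8, 8, 8, 8]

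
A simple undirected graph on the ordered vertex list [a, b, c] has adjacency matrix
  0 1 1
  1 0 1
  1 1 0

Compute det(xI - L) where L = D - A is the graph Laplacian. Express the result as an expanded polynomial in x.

x^3 - 6x^2 + 9x

Reading degrees in the order [a, b, c] gives [2, 2, 2]; set D = diag(2, 2, 2) and form L = D - A. L has integer entries, so p(x) = det(xI - L) has integer coefficients. Expanding the determinant yields x^3 - 6x^2 + 9x. The constant term is 0 because L is singular (the all-ones vector lies in its kernel). The largest eigenvalue, 3, is at most the vertex count 3.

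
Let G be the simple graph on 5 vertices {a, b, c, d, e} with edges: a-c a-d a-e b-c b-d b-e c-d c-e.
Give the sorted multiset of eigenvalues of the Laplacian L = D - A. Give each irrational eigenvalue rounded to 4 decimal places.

With the vertex order [a, b, c, d, e], the degrees are [3, 3, 4, 3, 3], giving D = diag(3, 3, 4, 3, 3) and L = D - A. Diagonalising L (or applying a numerical eigensolver to the 5x5 matrix) gives the spectrum above. The single zero eigenvalue shows the graph is connected.

[0, 3, 3, 5, 5]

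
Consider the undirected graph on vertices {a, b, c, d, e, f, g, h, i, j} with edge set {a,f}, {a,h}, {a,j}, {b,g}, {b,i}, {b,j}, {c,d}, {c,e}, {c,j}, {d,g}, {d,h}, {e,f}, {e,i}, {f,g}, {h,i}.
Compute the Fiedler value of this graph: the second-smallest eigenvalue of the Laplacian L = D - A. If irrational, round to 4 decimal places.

Each diagonal entry of L is the vertex degree and each off-diagonal entry is -1 where an edge is present, 0 otherwise; in the order [a, b, c, d, e, f, g, h, i, j] the diagonal is [3, 3, 3, 3, 3, 3, 3, 3, 3, 3]. Computing the eigenvalues of L and sorting gives [0, 2, 2, 2, 2, 2, 5, 5, 5, 5]. The Fiedler value lambda_2 = 2 is strictly positive, so the graph is connected. By the matrix-tree theorem the graph has (1/10) * product of the nonzero eigenvalues = 2000 spanning trees.

2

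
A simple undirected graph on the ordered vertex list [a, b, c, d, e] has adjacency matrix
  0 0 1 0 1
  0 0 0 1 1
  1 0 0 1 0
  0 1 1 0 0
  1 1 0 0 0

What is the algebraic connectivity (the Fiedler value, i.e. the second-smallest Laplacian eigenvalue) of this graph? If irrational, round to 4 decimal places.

With the vertex order [a, b, c, d, e], the degrees are [2, 2, 2, 2, 2], giving D = diag(2, 2, 2, 2, 2) and L = D - A. The smallest Laplacian eigenvalue is always 0. The next one, lambda_2 = 1.3820, measures how hard the graph is to disconnect: larger values mean better connectivity. The eigenvalues sum to 10, which equals trace(L) = 2|E|.

1.3820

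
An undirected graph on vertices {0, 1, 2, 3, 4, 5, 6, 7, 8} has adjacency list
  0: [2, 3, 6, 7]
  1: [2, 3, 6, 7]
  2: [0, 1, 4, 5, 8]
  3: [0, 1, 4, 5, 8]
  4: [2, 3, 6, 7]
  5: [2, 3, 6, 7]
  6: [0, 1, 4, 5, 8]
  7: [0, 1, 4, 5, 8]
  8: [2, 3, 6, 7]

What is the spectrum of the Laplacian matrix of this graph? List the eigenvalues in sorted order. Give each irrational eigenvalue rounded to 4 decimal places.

[0, 4, 4, 4, 4, 5, 5, 5, 9]

Each diagonal entry of L is the vertex degree and each off-diagonal entry is -1 where an edge is present, 0 otherwise; in the order [0, 1, 2, 3, 4, 5, 6, 7, 8] the diagonal is [4, 4, 5, 5, 4, 4, 5, 5, 4]. Diagonalising L (or applying a numerical eigensolver to the 9x9 matrix) gives the spectrum above. The single zero eigenvalue shows the graph is connected. By the matrix-tree theorem the graph has (1/9) * product of the nonzero eigenvalues = 32000 spanning trees.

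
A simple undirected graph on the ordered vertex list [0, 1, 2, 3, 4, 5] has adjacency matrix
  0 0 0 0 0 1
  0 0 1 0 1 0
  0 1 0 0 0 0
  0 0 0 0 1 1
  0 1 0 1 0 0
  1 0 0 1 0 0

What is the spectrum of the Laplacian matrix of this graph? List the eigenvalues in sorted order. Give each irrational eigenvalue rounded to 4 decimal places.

Each diagonal entry of L is the vertex degree and each off-diagonal entry is -1 where an edge is present, 0 otherwise; in the order [0, 1, 2, 3, 4, 5] the diagonal is [1, 2, 1, 2, 2, 2]. L is symmetric positive semidefinite, so every eigenvalue is real and nonnegative. The single zero eigenvalue shows the graph is connected. The largest eigenvalue, 3.7321, is at most the vertex count 6.

[0, 0.2679, 1, 2, 3, 3.7321]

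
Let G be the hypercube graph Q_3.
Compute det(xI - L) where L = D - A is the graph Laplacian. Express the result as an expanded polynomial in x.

x^8 - 24x^7 + 240x^6 - 1296x^5 + 4080x^4 - 7488x^3 + 7424x^2 - 3072x

The graph has 8 vertices and degree multiset [3, 3, 3, 3, 3, 3, 3, 3]; D is the diagonal matrix of degrees and L = D - A. L has integer entries, so p(x) = det(xI - L) has integer coefficients. Expanding the determinant yields x^8 - 24x^7 + 240x^6 - 1296x^5 + 4080x^4 - 7488x^3 + 7424x^2 - 3072x. The coefficient of x^7 equals -trace(L) = -24, matching the sum of degrees.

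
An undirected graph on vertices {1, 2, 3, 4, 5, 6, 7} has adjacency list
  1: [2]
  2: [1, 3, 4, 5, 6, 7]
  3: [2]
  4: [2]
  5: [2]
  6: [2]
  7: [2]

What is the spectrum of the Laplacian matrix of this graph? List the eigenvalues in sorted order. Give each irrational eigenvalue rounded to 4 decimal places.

[0, 1, 1, 1, 1, 1, 7]

Each diagonal entry of L is the vertex degree and each off-diagonal entry is -1 where an edge is present, 0 otherwise; in the order [1, 2, 3, 4, 5, 6, 7] the diagonal is [1, 6, 1, 1, 1, 1, 1]. Diagonalising L (or applying a numerical eigensolver to the 7x7 matrix) gives the spectrum above. The eigenvalues sum to 12, which equals trace(L) = 2|E|.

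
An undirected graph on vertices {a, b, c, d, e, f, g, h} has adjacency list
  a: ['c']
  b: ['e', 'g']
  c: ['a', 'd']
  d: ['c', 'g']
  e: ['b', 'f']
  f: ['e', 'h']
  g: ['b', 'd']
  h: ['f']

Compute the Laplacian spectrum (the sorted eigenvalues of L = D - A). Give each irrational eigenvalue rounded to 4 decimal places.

[0, 0.1522, 0.5858, 1.2346, 2, 2.7654, 3.4142, 3.8478]

With the vertex order [a, b, c, d, e, f, g, h], the degrees are [1, 2, 2, 2, 2, 2, 2, 1], giving D = diag(1, 2, 2, 2, 2, 2, 2, 1) and L = D - A. Diagonalising L (or applying a numerical eigensolver to the 8x8 matrix) gives the spectrum above.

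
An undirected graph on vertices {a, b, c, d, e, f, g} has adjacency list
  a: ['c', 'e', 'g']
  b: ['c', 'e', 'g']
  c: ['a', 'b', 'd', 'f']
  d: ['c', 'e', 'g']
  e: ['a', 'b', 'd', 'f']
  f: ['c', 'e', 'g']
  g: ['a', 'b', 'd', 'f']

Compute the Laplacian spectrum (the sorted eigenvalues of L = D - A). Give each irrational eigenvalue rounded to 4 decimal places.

[0, 3, 3, 3, 4, 4, 7]

With the vertex order [a, b, c, d, e, f, g], the degrees are [3, 3, 4, 3, 4, 3, 4], giving D = diag(3, 3, 4, 3, 4, 3, 4) and L = D - A. Diagonalising L (or applying a numerical eigensolver to the 7x7 matrix) gives the spectrum above. The single zero eigenvalue shows the graph is connected. The largest eigenvalue, 7, is at most the vertex count 7. There is one zero in the spectrum, matching the 1 component.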